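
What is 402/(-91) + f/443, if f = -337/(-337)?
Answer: -177995/40313 ≈ -4.4153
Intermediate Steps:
f = 1 (f = -337*(-1/337) = 1)
402/(-91) + f/443 = 402/(-91) + 1/443 = 402*(-1/91) + 1*(1/443) = -402/91 + 1/443 = -177995/40313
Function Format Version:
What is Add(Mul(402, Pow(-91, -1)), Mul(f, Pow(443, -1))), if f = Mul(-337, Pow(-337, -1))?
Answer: Rational(-177995, 40313) ≈ -4.4153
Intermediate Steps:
f = 1 (f = Mul(-337, Rational(-1, 337)) = 1)
Add(Mul(402, Pow(-91, -1)), Mul(f, Pow(443, -1))) = Add(Mul(402, Pow(-91, -1)), Mul(1, Pow(443, -1))) = Add(Mul(402, Rational(-1, 91)), Mul(1, Rational(1, 443))) = Add(Rational(-402, 91), Rational(1, 443)) = Rational(-177995, 40313)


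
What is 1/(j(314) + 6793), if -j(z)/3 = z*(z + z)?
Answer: -1/584783 ≈ -1.7100e-6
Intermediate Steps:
j(z) = -6*z**2 (j(z) = -3*z*(z + z) = -3*z*2*z = -6*z**2)
1/(j(314) + 6793) = 1/(-6*314**2 + 6793) = 1/(-6*98596 + 6793) = 1/(-591576 + 6793) = 1/(-584783) = -1/584783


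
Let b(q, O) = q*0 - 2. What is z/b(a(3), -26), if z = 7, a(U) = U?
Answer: -7/2 ≈ -3.5000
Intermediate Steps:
b(q, O) = -2 (b(q, O) = 0 - 2 = -2)
z/b(a(3), -26) = 7/(-2) = 7*(-1/2) = -7/2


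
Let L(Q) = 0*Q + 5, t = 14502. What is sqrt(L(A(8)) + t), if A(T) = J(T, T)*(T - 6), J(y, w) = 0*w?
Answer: sqrt(14507) ≈ 120.45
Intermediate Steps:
J(y, w) = 0
A(T) = 0 (A(T) = 0*(T - 6) = 0*(-6 + T) = 0)
L(Q) = 5 (L(Q) = 0 + 5 = 5)
sqrt(L(A(8)) + t) = sqrt(5 + 14502) = sqrt(14507)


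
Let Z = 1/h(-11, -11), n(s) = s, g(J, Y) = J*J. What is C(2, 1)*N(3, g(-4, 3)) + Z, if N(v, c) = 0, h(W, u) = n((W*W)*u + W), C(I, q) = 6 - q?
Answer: -1/1342 ≈ -0.00074516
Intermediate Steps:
g(J, Y) = J²
h(W, u) = W + u*W² (h(W, u) = (W*W)*u + W = W²*u + W = u*W² + W = W + u*W²)
Z = -1/1342 (Z = 1/(-11*(1 - 11*(-11))) = 1/(-11*(1 + 121)) = 1/(-11*122) = 1/(-1342) = -1/1342 ≈ -0.00074516)
C(2, 1)*N(3, g(-4, 3)) + Z = (6 - 1*1)*0 - 1/1342 = (6 - 1)*0 - 1/1342 = 5*0 - 1/1342 = 0 - 1/1342 = -1/1342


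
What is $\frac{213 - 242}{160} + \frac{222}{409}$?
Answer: $\frac{23659}{65440} \approx 0.36154$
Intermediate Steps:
$\frac{213 - 242}{160} + \frac{222}{409} = \left(213 - 242\right) \frac{1}{160} + 222 \cdot \frac{1}{409} = \left(-29\right) \frac{1}{160} + \frac{222}{409} = - \frac{29}{160} + \frac{222}{409} = \frac{23659}{65440}$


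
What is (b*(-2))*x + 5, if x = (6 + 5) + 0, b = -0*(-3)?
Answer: 5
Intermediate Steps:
b = 0 (b = -2*0 = 0)
x = 11 (x = 11 + 0 = 11)
(b*(-2))*x + 5 = (0*(-2))*11 + 5 = 0*11 + 5 = 0 + 5 = 5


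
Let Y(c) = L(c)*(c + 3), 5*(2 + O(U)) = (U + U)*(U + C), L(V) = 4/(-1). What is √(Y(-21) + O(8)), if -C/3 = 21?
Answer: I*√106 ≈ 10.296*I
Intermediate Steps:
C = -63 (C = -3*21 = -63)
L(V) = -4 (L(V) = 4*(-1) = -4)
O(U) = -2 + 2*U*(-63 + U)/5 (O(U) = -2 + ((U + U)*(U - 63))/5 = -2 + ((2*U)*(-63 + U))/5 = -2 + (2*U*(-63 + U))/5 = -2 + 2*U*(-63 + U)/5)
Y(c) = -12 - 4*c (Y(c) = -4*(c + 3) = -4*(3 + c) = -12 - 4*c)
√(Y(-21) + O(8)) = √((-12 - 4*(-21)) + (-2 - 126/5*8 + (⅖)*8²)) = √((-12 + 84) + (-2 - 1008/5 + (⅖)*64)) = √(72 + (-2 - 1008/5 + 128/5)) = √(72 - 178) = √(-106) = I*√106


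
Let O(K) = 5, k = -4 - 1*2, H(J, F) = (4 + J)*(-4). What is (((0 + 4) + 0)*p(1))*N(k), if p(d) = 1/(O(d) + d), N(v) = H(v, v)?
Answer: 16/3 ≈ 5.3333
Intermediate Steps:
H(J, F) = -16 - 4*J
k = -6 (k = -4 - 2 = -6)
N(v) = -16 - 4*v
p(d) = 1/(5 + d)
(((0 + 4) + 0)*p(1))*N(k) = (((0 + 4) + 0)/(5 + 1))*(-16 - 4*(-6)) = ((4 + 0)/6)*(-16 + 24) = (4*(⅙))*8 = (⅔)*8 = 16/3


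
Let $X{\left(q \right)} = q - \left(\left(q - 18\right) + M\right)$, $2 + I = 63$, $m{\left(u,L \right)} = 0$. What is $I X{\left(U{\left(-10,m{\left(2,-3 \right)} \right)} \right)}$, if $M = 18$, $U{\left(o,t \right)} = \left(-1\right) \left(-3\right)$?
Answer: $0$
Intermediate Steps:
$U{\left(o,t \right)} = 3$
$I = 61$ ($I = -2 + 63 = 61$)
$X{\left(q \right)} = 0$ ($X{\left(q \right)} = q - \left(\left(q - 18\right) + 18\right) = q - \left(\left(-18 + q\right) + 18\right) = q - q = 0$)
$I X{\left(U{\left(-10,m{\left(2,-3 \right)} \right)} \right)} = 61 \cdot 0 = 0$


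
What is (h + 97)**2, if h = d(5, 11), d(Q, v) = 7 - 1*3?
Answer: 10201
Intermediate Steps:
d(Q, v) = 4 (d(Q, v) = 7 - 3 = 4)
h = 4
(h + 97)**2 = (4 + 97)**2 = 101**2 = 10201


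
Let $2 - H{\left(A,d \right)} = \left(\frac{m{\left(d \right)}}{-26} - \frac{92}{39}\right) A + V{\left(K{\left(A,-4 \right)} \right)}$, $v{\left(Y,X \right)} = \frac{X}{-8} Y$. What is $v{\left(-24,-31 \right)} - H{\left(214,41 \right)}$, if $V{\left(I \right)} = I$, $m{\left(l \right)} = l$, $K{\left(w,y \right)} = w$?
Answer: $- \frac{28208}{39} \approx -723.28$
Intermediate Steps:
$v{\left(Y,X \right)} = - \frac{X Y}{8}$ ($v{\left(Y,X \right)} = X \left(- \frac{1}{8}\right) Y = - \frac{X}{8} Y = - \frac{X Y}{8}$)
$H{\left(A,d \right)} = 2 - A - A \left(- \frac{92}{39} - \frac{d}{26}\right)$ ($H{\left(A,d \right)} = 2 - \left(\left(\frac{d}{-26} - \frac{92}{39}\right) A + A\right) = 2 - \left(\left(d \left(- \frac{1}{26}\right) - \frac{92}{39}\right) A + A\right) = 2 - \left(\left(- \frac{d}{26} - \frac{92}{39}\right) A + A\right) = 2 - \left(\left(- \frac{92}{39} - \frac{d}{26}\right) A + A\right) = 2 - \left(A \left(- \frac{92}{39} - \frac{d}{26}\right) + A\right) = 2 - \left(A + A \left(- \frac{92}{39} - \frac{d}{26}\right)\right) = 2 - A - A \left(- \frac{92}{39} - \frac{d}{26}\right)$)
$v{\left(-24,-31 \right)} - H{\left(214,41 \right)} = \left(- \frac{1}{8}\right) \left(-31\right) \left(-24\right) - \left(2 + \frac{53}{39} \cdot 214 + \frac{1}{26} \cdot 214 \cdot 41\right) = -93 - \left(2 + \frac{11342}{39} + \frac{4387}{13}\right) = -93 - \frac{24581}{39} = - \frac{28208}{39}$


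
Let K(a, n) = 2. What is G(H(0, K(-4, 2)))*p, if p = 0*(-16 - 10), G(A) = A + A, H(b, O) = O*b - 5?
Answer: 0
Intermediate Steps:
H(b, O) = -5 + O*b
G(A) = 2*A
p = 0 (p = 0*(-26) = 0)
G(H(0, K(-4, 2)))*p = (2*(-5 + 2*0))*0 = (2*(-5 + 0))*0 = (2*(-5))*0 = -10*0 = 0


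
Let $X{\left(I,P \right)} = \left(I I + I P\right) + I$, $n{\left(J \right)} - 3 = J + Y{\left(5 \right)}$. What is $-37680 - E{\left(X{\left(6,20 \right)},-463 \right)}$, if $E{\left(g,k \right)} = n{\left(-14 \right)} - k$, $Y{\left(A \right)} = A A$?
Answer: $-38157$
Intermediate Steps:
$Y{\left(A \right)} = A^{2}$
$n{\left(J \right)} = 28 + J$ ($n{\left(J \right)} = 3 + \left(J + 5^{2}\right) = 3 + \left(J + 25\right) = 3 + \left(25 + J\right) = 28 + J$)
$X{\left(I,P \right)} = I + I^{2} + I P$ ($X{\left(I,P \right)} = \left(I^{2} + I P\right) + I = I + I^{2} + I P$)
$E{\left(g,k \right)} = 14 - k$ ($E{\left(g,k \right)} = \left(28 - 14\right) - k = 14 - k$)
$-37680 - E{\left(X{\left(6,20 \right)},-463 \right)} = -37680 - \left(14 - -463\right) = -37680 - \left(14 + 463\right) = -37680 - 477 = -38157$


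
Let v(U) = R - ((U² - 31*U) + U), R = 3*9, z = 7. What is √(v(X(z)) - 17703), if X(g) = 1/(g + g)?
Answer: I*√3464077/14 ≈ 132.94*I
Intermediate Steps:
R = 27
X(g) = 1/(2*g)
v(U) = 27 - U² + 30*U (v(U) = 27 - ((U² - 31*U) + U) = 27 - (U² - 30*U) = 27 + (-U² + 30*U) = 27 - U² + 30*U)
√(v(X(z)) - 17703) = √((27 - ((½)/7)² + 30*((½)/7)) - 17703) = √((27 - ((½)*(⅐))² + 30*((½)*(⅐))) - 17703) = √((27 - (1/14)² + 30*(1/14)) - 17703) = √((27 - 1*1/196 + 15/7) - 17703) = √((27 - 1/196 + 15/7) - 17703) = √(5711/196 - 17703) = √(-3464077/196) = I*√3464077/14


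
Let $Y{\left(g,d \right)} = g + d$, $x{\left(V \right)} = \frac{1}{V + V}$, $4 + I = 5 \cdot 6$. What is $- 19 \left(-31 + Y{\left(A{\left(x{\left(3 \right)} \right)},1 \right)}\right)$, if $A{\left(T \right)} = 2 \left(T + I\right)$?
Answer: $- \frac{1273}{3} \approx -424.33$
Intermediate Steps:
$I = 26$ ($I = -4 + 5 \cdot 6 = -4 + 30 = 26$)
$x{\left(V \right)} = \frac{1}{2 V}$
$A{\left(T \right)} = 52 + 2 T$ ($A{\left(T \right)} = 2 \left(T + 26\right) = 2 \left(26 + T\right) = 52 + 2 T$)
$Y{\left(g,d \right)} = d + g$
$- 19 \left(-31 + Y{\left(A{\left(x{\left(3 \right)} \right)},1 \right)}\right) = - 19 \left(-31 + \left(1 + \left(52 + 2 \frac{1}{2 \cdot 3}\right)\right)\right) = - 19 \left(-31 + \left(1 + \left(52 + 2 \cdot \frac{1}{2} \cdot \frac{1}{3}\right)\right)\right) = - 19 \left(-31 + \left(1 + \left(52 + 2 \cdot \frac{1}{6}\right)\right)\right) = - 19 \left(-31 + \left(1 + \left(52 + \frac{1}{3}\right)\right)\right) = - 19 \left(-31 + \left(1 + \frac{157}{3}\right)\right) = - 19 \left(-31 + \frac{160}{3}\right) = \left(-19\right) \frac{67}{3} = - \frac{1273}{3}$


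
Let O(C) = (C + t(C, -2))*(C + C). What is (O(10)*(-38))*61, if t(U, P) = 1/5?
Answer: -472872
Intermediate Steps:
t(U, P) = 1/5
O(C) = 2*C*(1/5 + C) (O(C) = (C + 1/5)*(C + C) = (1/5 + C)*(2*C) = 2*C*(1/5 + C))
(O(10)*(-38))*61 = (((2/5)*10*(1 + 5*10))*(-38))*61 = (((2/5)*10*(1 + 50))*(-38))*61 = (((2/5)*10*51)*(-38))*61 = (204*(-38))*61 = -7752*61 = -472872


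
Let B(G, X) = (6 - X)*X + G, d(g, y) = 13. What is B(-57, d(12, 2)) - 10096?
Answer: -10244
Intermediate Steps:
B(G, X) = G + X*(6 - X) (B(G, X) = X*(6 - X) + G = G + X*(6 - X))
B(-57, d(12, 2)) - 10096 = (-57 - 1*13² + 6*13) - 10096 = (-57 - 1*169 + 78) - 10096 = (-57 - 169 + 78) - 10096 = -148 - 10096 = -10244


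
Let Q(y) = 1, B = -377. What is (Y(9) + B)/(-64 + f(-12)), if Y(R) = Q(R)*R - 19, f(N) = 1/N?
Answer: 4644/769 ≈ 6.0390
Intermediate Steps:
Y(R) = -19 + R (Y(R) = 1*R - 19 = R - 19 = -19 + R)
(Y(9) + B)/(-64 + f(-12)) = ((-19 + 9) - 377)/(-64 + 1/(-12)) = (-10 - 377)/(-64 - 1/12) = -387/(-769/12) = -387*(-12/769) = 4644/769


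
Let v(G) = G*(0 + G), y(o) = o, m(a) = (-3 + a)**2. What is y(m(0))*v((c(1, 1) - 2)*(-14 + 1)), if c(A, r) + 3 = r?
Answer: 24336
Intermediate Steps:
c(A, r) = -3 + r
v(G) = G**2 (v(G) = G*G = G**2)
y(m(0))*v((c(1, 1) - 2)*(-14 + 1)) = (-3 + 0)**2*(((-3 + 1) - 2)*(-14 + 1))**2 = (-3)**2*((-2 - 2)*(-13))**2 = 9*(-4*(-13))**2 = 9*52**2 = 9*2704 = 24336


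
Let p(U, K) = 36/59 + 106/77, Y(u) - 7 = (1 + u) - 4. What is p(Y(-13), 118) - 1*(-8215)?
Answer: 37329771/4543 ≈ 8217.0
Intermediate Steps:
Y(u) = 4 + u (Y(u) = 7 + ((1 + u) - 4) = 7 + (-3 + u) = 4 + u)
p(U, K) = 9026/4543 (p(U, K) = 36*(1/59) + 106*(1/77) = 36/59 + 106/77 = 9026/4543)
p(Y(-13), 118) - 1*(-8215) = 9026/4543 - 1*(-8215) = 9026/4543 + 8215 = 37329771/4543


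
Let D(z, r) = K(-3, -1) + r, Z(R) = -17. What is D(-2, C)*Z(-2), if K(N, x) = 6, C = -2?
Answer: -68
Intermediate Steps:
D(z, r) = 6 + r
D(-2, C)*Z(-2) = (6 - 2)*(-17) = 4*(-17) = -68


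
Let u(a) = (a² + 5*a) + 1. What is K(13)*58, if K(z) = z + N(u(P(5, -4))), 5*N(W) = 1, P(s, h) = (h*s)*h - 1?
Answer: 3828/5 ≈ 765.60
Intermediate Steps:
P(s, h) = -1 + s*h² (P(s, h) = s*h² - 1 = -1 + s*h²)
u(a) = 1 + a² + 5*a
N(W) = ⅕ (N(W) = (⅕)*1 = ⅕)
K(z) = ⅕ + z (K(z) = z + ⅕ = ⅕ + z)
K(13)*58 = (⅕ + 13)*58 = (66/5)*58 = 3828/5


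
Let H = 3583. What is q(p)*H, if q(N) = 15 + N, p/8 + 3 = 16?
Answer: 426377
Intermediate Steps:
p = 104 (p = -24 + 8*16 = -24 + 128 = 104)
q(p)*H = (15 + 104)*3583 = 119*3583 = 426377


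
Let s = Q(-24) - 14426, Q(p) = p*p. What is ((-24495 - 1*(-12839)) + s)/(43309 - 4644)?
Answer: -25506/38665 ≈ -0.65967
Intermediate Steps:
Q(p) = p²
s = -13850 (s = (-24)² - 14426 = 576 - 14426 = -13850)
((-24495 - 1*(-12839)) + s)/(43309 - 4644) = ((-24495 - 1*(-12839)) - 13850)/(43309 - 4644) = ((-24495 + 12839) - 13850)/38665 = (-11656 - 13850)*(1/38665) = -25506*1/38665 = -25506/38665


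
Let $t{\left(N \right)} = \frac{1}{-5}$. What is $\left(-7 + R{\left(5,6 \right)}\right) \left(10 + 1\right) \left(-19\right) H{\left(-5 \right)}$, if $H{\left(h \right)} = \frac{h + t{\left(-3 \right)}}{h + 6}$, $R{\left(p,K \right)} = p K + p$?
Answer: $\frac{152152}{5} \approx 30430.0$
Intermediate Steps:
$t{\left(N \right)} = - \frac{1}{5}$
$R{\left(p,K \right)} = p + K p$ ($R{\left(p,K \right)} = K p + p = p + K p$)
$H{\left(h \right)} = \frac{- \frac{1}{5} + h}{6 + h}$ ($H{\left(h \right)} = \frac{h - \frac{1}{5}}{h + 6} = \frac{- \frac{1}{5} + h}{6 + h}$)
$\left(-7 + R{\left(5,6 \right)}\right) \left(10 + 1\right) \left(-19\right) H{\left(-5 \right)} = \left(-7 + 5 \left(1 + 6\right)\right) \left(10 + 1\right) \left(-19\right) \frac{- \frac{1}{5} - 5}{6 - 5} = \left(-7 + 5 \cdot 7\right) 11 \left(-19\right) 1^{-1} \left(- \frac{26}{5}\right) = \left(-7 + 35\right) 11 \left(-19\right) 1 \left(- \frac{26}{5}\right) = 28 \cdot 11 \left(-19\right) \left(- \frac{26}{5}\right) = 308 \left(-19\right) \left(- \frac{26}{5}\right) = \left(-5852\right) \left(- \frac{26}{5}\right) = \frac{152152}{5}$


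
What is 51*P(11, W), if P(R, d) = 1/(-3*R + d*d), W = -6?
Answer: 17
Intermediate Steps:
P(R, d) = 1/(d² - 3*R) (P(R, d) = 1/(-3*R + d²) = 1/(d² - 3*R))
51*P(11, W) = 51/((-6)² - 3*11) = 51/(36 - 33) = 51/3 = 51*(⅓) = 17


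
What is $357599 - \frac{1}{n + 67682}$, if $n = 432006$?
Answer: $\frac{178687929111}{499688} \approx 3.576 \cdot 10^{5}$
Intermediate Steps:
$357599 - \frac{1}{n + 67682} = 357599 - \frac{1}{432006 + 67682} = 357599 - \frac{1}{499688} = \frac{178687929111}{499688}$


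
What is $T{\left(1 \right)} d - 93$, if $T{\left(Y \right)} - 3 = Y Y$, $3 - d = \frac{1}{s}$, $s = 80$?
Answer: $- \frac{1621}{20} \approx -81.05$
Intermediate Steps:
$d = \frac{239}{80}$ ($d = 3 - \frac{1}{80} = \frac{239}{80} \approx 2.9875$)
$T{\left(Y \right)} = 3 + Y^{2}$ ($T{\left(Y \right)} = 3 + Y Y = 3 + Y^{2}$)
$T{\left(1 \right)} d - 93 = \left(3 + 1^{2}\right) \frac{239}{80} - 93 = \left(3 + 1\right) \frac{239}{80} - 93 = 4 \cdot \frac{239}{80} - 93 = \frac{239}{20} - 93 = - \frac{1621}{20}$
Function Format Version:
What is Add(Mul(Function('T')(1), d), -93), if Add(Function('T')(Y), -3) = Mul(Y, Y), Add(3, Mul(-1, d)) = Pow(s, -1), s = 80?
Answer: Rational(-1621, 20) ≈ -81.050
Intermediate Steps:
d = Rational(239, 80) (d = Add(3, Mul(-1, Pow(80, -1))) = Add(3, Mul(-1, Rational(1, 80))) = Add(3, Rational(-1, 80)) = Rational(239, 80) ≈ 2.9875)
Function('T')(Y) = Add(3, Pow(Y, 2)) (Function('T')(Y) = Add(3, Mul(Y, Y)) = Add(3, Pow(Y, 2)))
Add(Mul(Function('T')(1), d), -93) = Add(Mul(Add(3, Pow(1, 2)), Rational(239, 80)), -93) = Add(Mul(Add(3, 1), Rational(239, 80)), -93) = Add(Mul(4, Rational(239, 80)), -93) = Add(Rational(239, 20), -93) = Rational(-1621, 20)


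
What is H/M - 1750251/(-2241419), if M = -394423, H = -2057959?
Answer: 5303087653994/884067206237 ≈ 5.9985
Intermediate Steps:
H/M - 1750251/(-2241419) = -2057959/(-394423) - 1750251/(-2241419) = -2057959*(-1/394423) - 1750251*(-1/2241419) = 2057959/394423 + 1750251/2241419 = 5303087653994/884067206237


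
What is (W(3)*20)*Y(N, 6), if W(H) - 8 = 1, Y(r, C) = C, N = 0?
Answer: 1080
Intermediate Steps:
W(H) = 9 (W(H) = 8 + 1 = 9)
(W(3)*20)*Y(N, 6) = (9*20)*6 = 180*6 = 1080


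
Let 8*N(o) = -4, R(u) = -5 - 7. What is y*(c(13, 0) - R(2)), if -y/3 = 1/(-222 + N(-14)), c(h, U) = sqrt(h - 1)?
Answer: 72/445 + 12*sqrt(3)/445 ≈ 0.20850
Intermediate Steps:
R(u) = -12
N(o) = -1/2 (N(o) = (1/8)*(-4) = -1/2)
c(h, U) = sqrt(-1 + h)
y = 6/445 (y = -3/(-222 - 1/2) = -3/(-445/2) = -3*(-2/445) = 6/445 ≈ 0.013483)
y*(c(13, 0) - R(2)) = 6*(sqrt(-1 + 13) - 1*(-12))/445 = 6*(sqrt(12) + 12)/445 = 6*(2*sqrt(3) + 12)/445 = 6*(12 + 2*sqrt(3))/445 = 72/445 + 12*sqrt(3)/445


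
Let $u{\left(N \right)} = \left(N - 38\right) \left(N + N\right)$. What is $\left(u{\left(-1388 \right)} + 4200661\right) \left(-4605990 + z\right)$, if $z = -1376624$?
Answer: $-48813565505518$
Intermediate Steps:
$u{\left(N \right)} = 2 N \left(-38 + N\right)$ ($u{\left(N \right)} = \left(-38 + N\right) 2 N = 2 N \left(-38 + N\right)$)
$\left(u{\left(-1388 \right)} + 4200661\right) \left(-4605990 + z\right) = \left(2 \left(-1388\right) \left(-38 - 1388\right) + 4200661\right) \left(-4605990 - 1376624\right) = \left(2 \left(-1388\right) \left(-1426\right) + 4200661\right) \left(-5982614\right) = \left(3958576 + 4200661\right) \left(-5982614\right) = 8159237 \left(-5982614\right) = -48813565505518$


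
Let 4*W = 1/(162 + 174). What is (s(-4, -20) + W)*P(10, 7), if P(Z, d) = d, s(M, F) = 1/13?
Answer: 1357/2496 ≈ 0.54367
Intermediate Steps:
s(M, F) = 1/13
W = 1/1344 (W = 1/(4*(162 + 174)) = (¼)/336 = (¼)*(1/336) = 1/1344 ≈ 0.00074405)
(s(-4, -20) + W)*P(10, 7) = (1/13 + 1/1344)*7 = (1357/17472)*7 = 1357/2496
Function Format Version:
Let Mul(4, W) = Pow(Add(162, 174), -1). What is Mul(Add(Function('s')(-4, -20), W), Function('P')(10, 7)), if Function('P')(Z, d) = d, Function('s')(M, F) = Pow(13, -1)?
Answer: Rational(1357, 2496) ≈ 0.54367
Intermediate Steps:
Function('s')(M, F) = Rational(1, 13)
W = Rational(1, 1344) (W = Mul(Rational(1, 4), Pow(Add(162, 174), -1)) = Mul(Rational(1, 4), Pow(336, -1)) = Mul(Rational(1, 4), Rational(1, 336)) = Rational(1, 1344) ≈ 0.00074405)
Mul(Add(Function('s')(-4, -20), W), Function('P')(10, 7)) = Mul(Add(Rational(1, 13), Rational(1, 1344)), 7) = Mul(Rational(1357, 17472), 7) = Rational(1357, 2496)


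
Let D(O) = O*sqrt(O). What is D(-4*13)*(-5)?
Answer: 520*I*sqrt(13) ≈ 1874.9*I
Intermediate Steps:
D(O) = O**(3/2)
D(-4*13)*(-5) = (-4*13)**(3/2)*(-5) = (-52)**(3/2)*(-5) = -104*I*sqrt(13)*(-5) = 520*I*sqrt(13)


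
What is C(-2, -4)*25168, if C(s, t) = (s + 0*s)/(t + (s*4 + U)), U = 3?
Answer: 50336/9 ≈ 5592.9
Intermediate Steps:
C(s, t) = s/(3 + t + 4*s) (C(s, t) = (s + 0*s)/(t + (s*4 + 3)) = (s + 0)/(t + (4*s + 3)) = s/(t + (3 + 4*s)) = s/(3 + t + 4*s))
C(-2, -4)*25168 = -2/(3 - 4 + 4*(-2))*25168 = -2/(3 - 4 - 8)*25168 = -2/(-9)*25168 = -2*(-1/9)*25168 = (2/9)*25168 = 50336/9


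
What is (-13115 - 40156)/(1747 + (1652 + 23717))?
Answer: -53271/27116 ≈ -1.9646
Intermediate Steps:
(-13115 - 40156)/(1747 + (1652 + 23717)) = -53271/(1747 + 25369) = -53271/27116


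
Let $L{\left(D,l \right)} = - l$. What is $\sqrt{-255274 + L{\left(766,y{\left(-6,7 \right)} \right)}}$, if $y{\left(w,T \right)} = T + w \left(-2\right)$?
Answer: $i \sqrt{255293} \approx 505.27 i$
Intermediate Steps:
$y{\left(w,T \right)} = T - 2 w$
$\sqrt{-255274 + L{\left(766,y{\left(-6,7 \right)} \right)}} = \sqrt{-255274 - \left(7 - -12\right)} = \sqrt{-255274 - \left(7 + 12\right)} = \sqrt{-255274 - 19} = \sqrt{-255293} = i \sqrt{255293}$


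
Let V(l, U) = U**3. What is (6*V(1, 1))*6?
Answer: 36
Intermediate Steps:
(6*V(1, 1))*6 = (6*1**3)*6 = (6*1)*6 = 6*6 = 36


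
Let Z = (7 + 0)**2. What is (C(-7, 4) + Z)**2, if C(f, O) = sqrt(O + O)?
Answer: 2409 + 196*sqrt(2) ≈ 2686.2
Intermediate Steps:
C(f, O) = sqrt(2)*sqrt(O) (C(f, O) = sqrt(2*O) = sqrt(2)*sqrt(O))
Z = 49 (Z = 7**2 = 49)
(C(-7, 4) + Z)**2 = (sqrt(2)*sqrt(4) + 49)**2 = (sqrt(2)*2 + 49)**2 = (2*sqrt(2) + 49)**2 = (49 + 2*sqrt(2))**2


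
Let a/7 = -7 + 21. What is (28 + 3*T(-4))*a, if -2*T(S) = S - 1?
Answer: 3479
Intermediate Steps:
T(S) = ½ - S/2 (T(S) = -(S - 1)/2 = -(-1 + S)/2 = ½ - S/2)
a = 98 (a = 7*(-7 + 21) = 7*14 = 98)
(28 + 3*T(-4))*a = (28 + 3*(½ - ½*(-4)))*98 = (28 + 3*(½ + 2))*98 = (28 + 3*(5/2))*98 = (28 + 15/2)*98 = (71/2)*98 = 3479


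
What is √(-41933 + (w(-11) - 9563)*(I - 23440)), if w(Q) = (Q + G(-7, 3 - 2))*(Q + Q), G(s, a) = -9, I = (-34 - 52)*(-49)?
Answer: √175356865 ≈ 13242.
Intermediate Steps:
I = 4214 (I = -86*(-49) = 4214)
w(Q) = 2*Q*(-9 + Q) (w(Q) = (Q - 9)*(Q + Q) = (-9 + Q)*(2*Q) = 2*Q*(-9 + Q))
√(-41933 + (w(-11) - 9563)*(I - 23440)) = √(-41933 + (2*(-11)*(-9 - 11) - 9563)*(4214 - 23440)) = √(-41933 + (2*(-11)*(-20) - 9563)*(-19226)) = √(-41933 + (440 - 9563)*(-19226)) = √(-41933 - 9123*(-19226)) = √(-41933 + 175398798) = √175356865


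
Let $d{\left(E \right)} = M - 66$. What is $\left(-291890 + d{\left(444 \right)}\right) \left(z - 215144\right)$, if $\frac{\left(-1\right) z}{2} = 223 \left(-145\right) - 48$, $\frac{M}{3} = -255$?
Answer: $44018798538$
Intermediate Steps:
$M = -765$ ($M = 3 \left(-255\right) = -765$)
$d{\left(E \right)} = -831$ ($d{\left(E \right)} = -765 - 66 = -831$)
$z = 64766$ ($z = - 2 \left(223 \left(-145\right) - 48\right) = - 2 \left(-32335 - 48\right) = \left(-2\right) \left(-32383\right) = 64766$)
$\left(-291890 + d{\left(444 \right)}\right) \left(z - 215144\right) = \left(-291890 - 831\right) \left(64766 - 215144\right) = \left(-292721\right) \left(-150378\right) = 44018798538$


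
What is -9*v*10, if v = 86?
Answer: -7740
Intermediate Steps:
-9*v*10 = -9*86*10 = -774*10 = -7740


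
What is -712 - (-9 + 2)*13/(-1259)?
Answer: -896499/1259 ≈ -712.07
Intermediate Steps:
-712 - (-9 + 2)*13/(-1259) = -712 - (-7*13)*(-1)/1259 = -712 - (-91)*(-1)/1259 = -712 - 1*91/1259 = -712 - 91/1259 = -896499/1259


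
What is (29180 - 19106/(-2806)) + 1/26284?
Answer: 1076305961815/36876452 ≈ 29187.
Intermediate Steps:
(29180 - 19106/(-2806)) + 1/26284 = (29180 - 19106*(-1/2806)) + 1/26284 = (29180 + 9553/1403) + 1/26284 = 40949093/1403 + 1/26284 = 1076305961815/36876452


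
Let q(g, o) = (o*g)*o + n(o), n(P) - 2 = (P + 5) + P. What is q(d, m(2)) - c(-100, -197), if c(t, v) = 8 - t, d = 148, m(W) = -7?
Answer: 7137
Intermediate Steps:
n(P) = 7 + 2*P (n(P) = 2 + ((P + 5) + P) = 2 + ((5 + P) + P) = 2 + (5 + 2*P) = 7 + 2*P)
q(g, o) = 7 + 2*o + g*o² (q(g, o) = (o*g)*o + (7 + 2*o) = (g*o)*o + (7 + 2*o) = g*o² + (7 + 2*o) = 7 + 2*o + g*o²)
q(d, m(2)) - c(-100, -197) = (7 + 2*(-7) + 148*(-7)²) - (8 - 1*(-100)) = (7 - 14 + 148*49) - (8 + 100) = (7 - 14 + 7252) - 1*108 = 7245 - 108 = 7137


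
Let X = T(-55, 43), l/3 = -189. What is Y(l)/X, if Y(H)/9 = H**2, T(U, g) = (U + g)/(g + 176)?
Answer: -211218273/4 ≈ -5.2805e+7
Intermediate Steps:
l = -567 (l = 3*(-189) = -567)
T(U, g) = (U + g)/(176 + g)
X = -4/73 (X = (-55 + 43)/(176 + 43) = -12/219 = (1/219)*(-12) = -4/73 ≈ -0.054795)
Y(H) = 9*H**2
Y(l)/X = (9*(-567)**2)/(-4/73) = (9*321489)*(-73/4) = 2893401*(-73/4) = -211218273/4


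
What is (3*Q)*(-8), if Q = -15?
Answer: 360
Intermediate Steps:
(3*Q)*(-8) = (3*(-15))*(-8) = -45*(-8) = 360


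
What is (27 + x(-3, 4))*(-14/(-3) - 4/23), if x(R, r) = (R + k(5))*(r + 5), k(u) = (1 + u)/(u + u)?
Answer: 558/23 ≈ 24.261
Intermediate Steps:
k(u) = (1 + u)/(2*u) (k(u) = (1 + u)/((2*u)) = (1 + u)*(1/(2*u)) = (1 + u)/(2*u))
x(R, r) = (5 + r)*(⅗ + R) (x(R, r) = (R + (½)*(1 + 5)/5)*(r + 5) = (R + (½)*(⅕)*6)*(5 + r) = (R + ⅗)*(5 + r) = (⅗ + R)*(5 + r) = (5 + r)*(⅗ + R))
(27 + x(-3, 4))*(-14/(-3) - 4/23) = (27 + (3 + 5*(-3) + (⅗)*4 - 3*4))*(-14/(-3) - 4/23) = (27 + (3 - 15 + 12/5 - 12))*(-14*(-⅓) - 4*1/23) = (27 - 108/5)*(14/3 - 4/23) = (27/5)*(310/69) = 558/23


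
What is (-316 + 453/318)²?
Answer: 1111889025/11236 ≈ 98958.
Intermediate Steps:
(-316 + 453/318)² = (-316 + 453*(1/318))² = (-316 + 151/106)² = (-33345/106)² = 1111889025/11236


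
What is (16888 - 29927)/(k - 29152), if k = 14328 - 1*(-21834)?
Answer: -13039/7010 ≈ -1.8601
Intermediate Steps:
k = 36162 (k = 14328 + 21834 = 36162)
(16888 - 29927)/(k - 29152) = (16888 - 29927)/(36162 - 29152) = -13039/7010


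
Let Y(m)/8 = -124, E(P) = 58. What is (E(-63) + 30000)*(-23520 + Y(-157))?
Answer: -736781696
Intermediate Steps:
Y(m) = -992 (Y(m) = 8*(-124) = -992)
(E(-63) + 30000)*(-23520 + Y(-157)) = (58 + 30000)*(-23520 - 992) = 30058*(-24512) = -736781696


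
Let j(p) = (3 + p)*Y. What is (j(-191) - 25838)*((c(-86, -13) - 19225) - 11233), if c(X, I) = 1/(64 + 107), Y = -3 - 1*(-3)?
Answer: 134572494646/171 ≈ 7.8697e+8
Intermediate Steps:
Y = 0 (Y = -3 + 3 = 0)
c(X, I) = 1/171
j(p) = 0 (j(p) = (3 + p)*0 = 0)
(j(-191) - 25838)*((c(-86, -13) - 19225) - 11233) = (0 - 25838)*((1/171 - 19225) - 11233) = -25838*(-3287474/171 - 11233) = -25838*(-5208317/171) = 134572494646/171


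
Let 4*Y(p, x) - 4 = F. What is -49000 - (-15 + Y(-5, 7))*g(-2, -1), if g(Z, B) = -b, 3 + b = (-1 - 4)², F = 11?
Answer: -98495/2 ≈ -49248.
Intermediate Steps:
Y(p, x) = 15/4 (Y(p, x) = 1 + (¼)*11 = 1 + 11/4 = 15/4)
b = 22 (b = -3 + (-1 - 4)² = -3 + (-5)² = -3 + 25 = 22)
g(Z, B) = -22 (g(Z, B) = -1*22 = -22)
-49000 - (-15 + Y(-5, 7))*g(-2, -1) = -49000 - (-15 + 15/4)*(-22) = -49000 - (-45)*(-22)/4 = -49000 - 1*495/2 = -49000 - 495/2 = -98495/2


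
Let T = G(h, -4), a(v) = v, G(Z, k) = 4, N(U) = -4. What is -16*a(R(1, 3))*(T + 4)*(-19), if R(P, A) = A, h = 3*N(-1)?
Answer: 7296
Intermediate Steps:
h = -12 (h = 3*(-4) = -12)
T = 4
-16*a(R(1, 3))*(T + 4)*(-19) = -48*(4 + 4)*(-19) = -48*8*(-19) = -16*24*(-19) = -384*(-19) = 7296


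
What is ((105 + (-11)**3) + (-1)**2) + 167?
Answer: -1058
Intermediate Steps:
((105 + (-11)**3) + (-1)**2) + 167 = ((105 - 1331) + 1) + 167 = (-1226 + 1) + 167 = -1225 + 167 = -1058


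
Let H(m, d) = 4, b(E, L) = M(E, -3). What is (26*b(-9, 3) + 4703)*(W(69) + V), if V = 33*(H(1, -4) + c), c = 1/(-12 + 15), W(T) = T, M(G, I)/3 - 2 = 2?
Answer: 1063180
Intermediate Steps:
M(G, I) = 12 (M(G, I) = 6 + 3*2 = 6 + 6 = 12)
b(E, L) = 12
c = ⅓ (c = 1/3 = ⅓ ≈ 0.33333)
V = 143 (V = 33*(4 + ⅓) = 33*(13/3) = 143)
(26*b(-9, 3) + 4703)*(W(69) + V) = (26*12 + 4703)*(69 + 143) = (312 + 4703)*212 = 5015*212 = 1063180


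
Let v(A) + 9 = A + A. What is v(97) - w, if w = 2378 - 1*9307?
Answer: 7114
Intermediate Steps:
v(A) = -9 + 2*A (v(A) = -9 + (A + A) = -9 + 2*A)
w = -6929 (w = 2378 - 9307 = -6929)
v(97) - w = (-9 + 2*97) - 1*(-6929) = (-9 + 194) + 6929 = 185 + 6929 = 7114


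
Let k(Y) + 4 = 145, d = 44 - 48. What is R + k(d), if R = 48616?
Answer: 48757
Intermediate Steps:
d = -4
k(Y) = 141 (k(Y) = -4 + 145 = 141)
R + k(d) = 48616 + 141 = 48757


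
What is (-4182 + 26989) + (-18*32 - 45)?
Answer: 22186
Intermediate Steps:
(-4182 + 26989) + (-18*32 - 45) = 22807 + (-576 - 45) = 22807 - 621 = 22186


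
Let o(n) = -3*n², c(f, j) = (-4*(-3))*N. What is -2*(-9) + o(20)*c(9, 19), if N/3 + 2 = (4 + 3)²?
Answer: -2030382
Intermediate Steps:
N = 141 (N = -6 + 3*(4 + 3)² = -6 + 3*7² = -6 + 3*49 = -6 + 147 = 141)
c(f, j) = 1692 (c(f, j) = -4*(-3)*141 = 12*141 = 1692)
-2*(-9) + o(20)*c(9, 19) = -2*(-9) - 3*20²*1692 = 18 - 3*400*1692 = 18 - 1200*1692 = 18 - 2030400 = -2030382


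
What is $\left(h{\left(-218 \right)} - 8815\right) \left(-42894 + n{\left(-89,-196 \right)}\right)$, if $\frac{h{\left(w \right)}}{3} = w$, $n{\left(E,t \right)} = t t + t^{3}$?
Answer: $71339578566$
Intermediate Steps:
$n{\left(E,t \right)} = t^{2} + t^{3}$
$h{\left(w \right)} = 3 w$
$\left(h{\left(-218 \right)} - 8815\right) \left(-42894 + n{\left(-89,-196 \right)}\right) = \left(3 \left(-218\right) - 8815\right) \left(-42894 + \left(-196\right)^{2} \left(1 - 196\right)\right) = \left(-654 - 8815\right) \left(-42894 + 38416 \left(-195\right)\right) = - 9469 \left(-42894 - 7491120\right) = \left(-9469\right) \left(-7534014\right) = 71339578566$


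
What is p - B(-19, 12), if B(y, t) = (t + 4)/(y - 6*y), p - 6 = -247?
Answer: -22911/95 ≈ -241.17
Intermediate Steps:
p = -241 (p = 6 - 247 = -241)
B(y, t) = -(4 + t)/(5*y) (B(y, t) = (4 + t)/((-5*y)) = (4 + t)*(-1/(5*y)) = -(4 + t)/(5*y))
p - B(-19, 12) = -241 - (-4 - 1*12)/(5*(-19)) = -241 - (-1)*(-4 - 12)/(5*19) = -241 - (-1)*(-16)/(5*19) = -241 - 1*16/95 = -241 - 16/95 = -22911/95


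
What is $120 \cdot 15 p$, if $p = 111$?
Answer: $199800$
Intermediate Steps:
$120 \cdot 15 p = 120 \cdot 15 \cdot 111 = 1800 \cdot 111 = 199800$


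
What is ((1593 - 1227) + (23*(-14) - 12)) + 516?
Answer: 548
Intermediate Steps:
((1593 - 1227) + (23*(-14) - 12)) + 516 = (366 + (-322 - 12)) + 516 = (366 - 334) + 516 = 32 + 516 = 548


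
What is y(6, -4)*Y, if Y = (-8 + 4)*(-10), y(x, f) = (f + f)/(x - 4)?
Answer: -160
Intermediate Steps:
y(x, f) = 2*f/(-4 + x) (y(x, f) = (2*f)/(-4 + x) = 2*f/(-4 + x))
Y = 40 (Y = -4*(-10) = 40)
y(6, -4)*Y = (2*(-4)/(-4 + 6))*40 = (2*(-4)/2)*40 = (2*(-4)*(1/2))*40 = -4*40 = -160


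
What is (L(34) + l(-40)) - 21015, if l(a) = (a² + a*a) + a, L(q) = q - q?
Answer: -17855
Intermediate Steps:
L(q) = 0
l(a) = a + 2*a² (l(a) = (a² + a²) + a = 2*a² + a = a + 2*a²)
(L(34) + l(-40)) - 21015 = (0 - 40*(1 + 2*(-40))) - 21015 = (0 - 40*(1 - 80)) - 21015 = (0 - 40*(-79)) - 21015 = (0 + 3160) - 21015 = 3160 - 21015 = -17855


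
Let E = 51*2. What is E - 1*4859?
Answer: -4757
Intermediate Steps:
E = 102
E - 1*4859 = 102 - 1*4859 = 102 - 4859 = -4757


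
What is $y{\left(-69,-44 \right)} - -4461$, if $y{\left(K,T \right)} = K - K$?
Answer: $4461$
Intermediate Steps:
$y{\left(K,T \right)} = 0$
$y{\left(-69,-44 \right)} - -4461 = 0 - -4461 = 0 + 4461 = 4461$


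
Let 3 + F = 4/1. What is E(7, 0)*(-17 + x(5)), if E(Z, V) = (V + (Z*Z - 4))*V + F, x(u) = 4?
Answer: -13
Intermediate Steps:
F = 1 (F = -3 + 4/1 = -3 + 4*1 = -3 + 4 = 1)
E(Z, V) = 1 + V*(-4 + V + Z**2) (E(Z, V) = (V + (Z*Z - 4))*V + 1 = (V + (Z**2 - 4))*V + 1 = (V + (-4 + Z**2))*V + 1 = (-4 + V + Z**2)*V + 1 = V*(-4 + V + Z**2) + 1 = 1 + V*(-4 + V + Z**2))
E(7, 0)*(-17 + x(5)) = (1 + 0**2 - 4*0 + 0*7**2)*(-17 + 4) = (1 + 0 + 0 + 0*49)*(-13) = (1 + 0 + 0 + 0)*(-13) = 1*(-13) = -13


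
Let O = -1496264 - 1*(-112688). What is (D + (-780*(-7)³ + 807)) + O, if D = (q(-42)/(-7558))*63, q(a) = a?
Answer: -4214449068/3779 ≈ -1.1152e+6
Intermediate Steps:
O = -1383576 (O = -1496264 + 112688 = -1383576)
D = 1323/3779 (D = -42/(-7558)*63 = -42*(-1/7558)*63 = (21/3779)*63 = 1323/3779 ≈ 0.35009)
(D + (-780*(-7)³ + 807)) + O = (1323/3779 + (-780*(-7)³ + 807)) - 1383576 = (1323/3779 + (-780*(-343) + 807)) - 1383576 = (1323/3779 + (267540 + 807)) - 1383576 = (1323/3779 + 268347) - 1383576 = 1014084636/3779 - 1383576 = -4214449068/3779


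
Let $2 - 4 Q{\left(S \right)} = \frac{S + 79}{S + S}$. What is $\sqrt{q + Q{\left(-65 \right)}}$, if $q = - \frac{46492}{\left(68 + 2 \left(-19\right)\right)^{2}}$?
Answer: $\frac{i \sqrt{7777003}}{390} \approx 7.1506 i$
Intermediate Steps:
$Q{\left(S \right)} = \frac{1}{2} - \frac{79 + S}{8 S}$ ($Q{\left(S \right)} = \frac{1}{2} - \frac{\left(S + 79\right) \frac{1}{S + S}}{4} = \frac{1}{2} - \frac{\left(79 + S\right) \frac{1}{2 S}}{4} = \frac{1}{2} - \frac{\frac{1}{2} \frac{1}{S} \left(79 + S\right)}{4} = \frac{1}{2} - \frac{79 + S}{8 S}$)
$q = - \frac{11623}{225}$ ($q = - \frac{46492}{\left(68 - 38\right)^{2}} = - \frac{46492}{30^{2}} = - \frac{46492}{900} = \left(-46492\right) \frac{1}{900} = - \frac{11623}{225} \approx -51.658$)
$\sqrt{q + Q{\left(-65 \right)}} = \sqrt{- \frac{11623}{225} + \frac{-79 + 3 \left(-65\right)}{8 \left(-65\right)}} = \sqrt{- \frac{11623}{225} + \frac{1}{8} \left(- \frac{1}{65}\right) \left(-79 - 195\right)} = \sqrt{- \frac{11623}{225} + \frac{1}{8} \left(- \frac{1}{65}\right) \left(-274\right)} = \sqrt{- \frac{11623}{225} + \frac{137}{260}} = \sqrt{- \frac{598231}{11700}} = \frac{i \sqrt{7777003}}{390}$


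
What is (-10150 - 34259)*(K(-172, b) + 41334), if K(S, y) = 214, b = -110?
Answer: -1845105132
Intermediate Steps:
(-10150 - 34259)*(K(-172, b) + 41334) = (-10150 - 34259)*(214 + 41334) = -44409*41548 = -1845105132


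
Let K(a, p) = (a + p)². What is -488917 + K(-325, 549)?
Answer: -438741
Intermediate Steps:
-488917 + K(-325, 549) = -488917 + (-325 + 549)² = -488917 + 224² = -488917 + 50176 = -438741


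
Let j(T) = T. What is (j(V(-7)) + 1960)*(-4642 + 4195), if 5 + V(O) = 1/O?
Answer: -6116748/7 ≈ -8.7382e+5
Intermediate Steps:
V(O) = -5 + 1/O
(j(V(-7)) + 1960)*(-4642 + 4195) = ((-5 + 1/(-7)) + 1960)*(-4642 + 4195) = ((-5 - 1/7) + 1960)*(-447) = (-36/7 + 1960)*(-447) = (13684/7)*(-447) = -6116748/7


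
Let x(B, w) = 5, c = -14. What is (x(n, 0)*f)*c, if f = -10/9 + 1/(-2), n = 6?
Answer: 1015/9 ≈ 112.78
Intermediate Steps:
f = -29/18 (f = -10*⅑ + 1*(-½) = -10/9 - ½ = -29/18 ≈ -1.6111)
(x(n, 0)*f)*c = (5*(-29/18))*(-14) = -145/18*(-14) = 1015/9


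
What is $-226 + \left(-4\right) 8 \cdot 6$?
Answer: $-418$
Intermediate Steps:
$-226 + \left(-4\right) 8 \cdot 6 = -226 - 192 = -418$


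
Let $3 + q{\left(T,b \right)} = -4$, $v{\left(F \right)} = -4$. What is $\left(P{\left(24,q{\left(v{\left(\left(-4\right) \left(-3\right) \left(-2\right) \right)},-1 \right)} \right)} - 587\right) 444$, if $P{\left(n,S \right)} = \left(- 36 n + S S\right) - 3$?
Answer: $-623820$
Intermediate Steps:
$q{\left(T,b \right)} = -7$ ($q{\left(T,b \right)} = -3 - 4 = -7$)
$P{\left(n,S \right)} = -3 + S^{2} - 36 n$ ($P{\left(n,S \right)} = \left(- 36 n + S^{2}\right) - 3 = \left(S^{2} - 36 n\right) - 3 = -3 + S^{2} - 36 n$)
$\left(P{\left(24,q{\left(v{\left(\left(-4\right) \left(-3\right) \left(-2\right) \right)},-1 \right)} \right)} - 587\right) 444 = \left(\left(-3 + \left(-7\right)^{2} - 864\right) - 587\right) 444 = \left(\left(-3 + 49 - 864\right) - 587\right) 444 = \left(-818 - 587\right) 444 = \left(-1405\right) 444 = -623820$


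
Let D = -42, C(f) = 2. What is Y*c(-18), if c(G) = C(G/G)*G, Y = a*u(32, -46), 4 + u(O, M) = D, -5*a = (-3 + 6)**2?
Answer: -14904/5 ≈ -2980.8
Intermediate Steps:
a = -9/5 (a = -(-3 + 6)**2/5 = -1/5*3**2 = -1/5*9 = -9/5 ≈ -1.8000)
u(O, M) = -46 (u(O, M) = -4 - 42 = -46)
Y = 414/5 (Y = -9/5*(-46) = 414/5 ≈ 82.800)
c(G) = 2*G
Y*c(-18) = 414*(2*(-18))/5 = (414/5)*(-36) = -14904/5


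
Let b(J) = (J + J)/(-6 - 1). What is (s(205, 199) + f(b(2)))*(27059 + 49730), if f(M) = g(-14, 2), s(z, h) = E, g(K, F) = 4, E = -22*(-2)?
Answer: 3685872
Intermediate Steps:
b(J) = -2*J/7 (b(J) = (2*J)/(-7) = (2*J)*(-⅐) = -2*J/7)
E = 44
s(z, h) = 44
f(M) = 4
(s(205, 199) + f(b(2)))*(27059 + 49730) = (44 + 4)*(27059 + 49730) = 48*76789 = 3685872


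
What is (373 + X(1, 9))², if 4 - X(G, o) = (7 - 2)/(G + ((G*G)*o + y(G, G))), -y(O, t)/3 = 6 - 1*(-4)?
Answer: 2277081/16 ≈ 1.4232e+5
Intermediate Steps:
y(O, t) = -30 (y(O, t) = -3*(6 - 1*(-4)) = -3*(6 + 4) = -3*10 = -30)
X(G, o) = 4 - 5/(-30 + G + o*G²) (X(G, o) = 4 - (7 - 2)/(G + ((G*G)*o - 30)) = 4 - 5/(G + (G²*o - 30)) = 4 - 5/(G + (o*G² - 30)) = 4 - 5/(G + (-30 + o*G²)) = 4 - 5/(-30 + G + o*G²))
(373 + X(1, 9))² = (373 + (-125 + 4*1 + 4*9*1²)/(-30 + 1 + 9*1²))² = (373 + (-125 + 4 + 4*9*1)/(-30 + 1 + 9*1))² = (373 + (-125 + 4 + 36)/(-30 + 1 + 9))² = (373 - 85/(-20))² = (373 - 1/20*(-85))² = (373 + 17/4)² = (1509/4)² = 2277081/16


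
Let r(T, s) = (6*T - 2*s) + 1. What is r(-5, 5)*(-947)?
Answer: 36933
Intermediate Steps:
r(T, s) = 1 - 2*s + 6*T (r(T, s) = (-2*s + 6*T) + 1 = 1 - 2*s + 6*T)
r(-5, 5)*(-947) = (1 - 2*5 + 6*(-5))*(-947) = (1 - 10 - 30)*(-947) = -39*(-947) = 36933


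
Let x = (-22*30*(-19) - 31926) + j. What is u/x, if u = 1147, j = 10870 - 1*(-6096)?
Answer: -1147/2420 ≈ -0.47397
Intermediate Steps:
j = 16966 (j = 10870 + 6096 = 16966)
x = -2420 (x = (-22*30*(-19) - 31926) + 16966 = (-660*(-19) - 31926) + 16966 = (12540 - 31926) + 16966 = -19386 + 16966 = -2420)
u/x = 1147/(-2420) = 1147*(-1/2420) = -1147/2420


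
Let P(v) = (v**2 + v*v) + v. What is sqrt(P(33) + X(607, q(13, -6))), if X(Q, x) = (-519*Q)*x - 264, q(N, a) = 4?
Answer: I*sqrt(1258185) ≈ 1121.7*I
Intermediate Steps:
P(v) = v + 2*v**2 (P(v) = (v**2 + v**2) + v = 2*v**2 + v = v + 2*v**2)
X(Q, x) = -264 - 519*Q*x (X(Q, x) = -519*Q*x - 264 = -264 - 519*Q*x)
sqrt(P(33) + X(607, q(13, -6))) = sqrt(33*(1 + 2*33) + (-264 - 519*607*4)) = sqrt(33*(1 + 66) + (-264 - 1260132)) = sqrt(33*67 - 1260396) = sqrt(2211 - 1260396) = sqrt(-1258185) = I*sqrt(1258185)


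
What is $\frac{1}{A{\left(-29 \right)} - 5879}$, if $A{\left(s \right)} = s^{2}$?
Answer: $- \frac{1}{5038} \approx -0.00019849$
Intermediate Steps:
$\frac{1}{A{\left(-29 \right)} - 5879} = \frac{1}{\left(-29\right)^{2} - 5879} = \frac{1}{841 - 5879} = \frac{1}{-5038} = - \frac{1}{5038}$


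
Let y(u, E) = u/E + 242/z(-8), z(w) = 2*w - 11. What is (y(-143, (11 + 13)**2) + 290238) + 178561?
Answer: 810068755/1728 ≈ 4.6879e+5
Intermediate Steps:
z(w) = -11 + 2*w
y(u, E) = -242/27 + u/E (y(u, E) = u/E + 242/(-11 + 2*(-8)) = u/E + 242/(-11 - 16) = u/E + 242/(-27) = u/E + 242*(-1/27) = u/E - 242/27 = -242/27 + u/E)
(y(-143, (11 + 13)**2) + 290238) + 178561 = ((-242/27 - 143/(11 + 13)**2) + 290238) + 178561 = ((-242/27 - 143/(24**2)) + 290238) + 178561 = ((-242/27 - 143/576) + 290238) + 178561 = (-15917/1728 + 290238) + 178561 = 501515347/1728 + 178561 = 810068755/1728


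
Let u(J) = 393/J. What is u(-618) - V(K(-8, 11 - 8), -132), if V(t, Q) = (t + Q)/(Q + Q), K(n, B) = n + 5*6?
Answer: -1301/1236 ≈ -1.0526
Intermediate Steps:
K(n, B) = 30 + n (K(n, B) = n + 30 = 30 + n)
V(t, Q) = (Q + t)/(2*Q) (V(t, Q) = (Q + t)/((2*Q)) = (Q + t)*(1/(2*Q)) = (Q + t)/(2*Q))
u(-618) - V(K(-8, 11 - 8), -132) = 393/(-618) - (-132 + (30 - 8))/(2*(-132)) = 393*(-1/618) - (-1)*(-132 + 22)/(2*132) = -131/206 - (-1)*(-110)/(2*132) = -131/206 - 1*5/12 = -131/206 - 5/12 = -1301/1236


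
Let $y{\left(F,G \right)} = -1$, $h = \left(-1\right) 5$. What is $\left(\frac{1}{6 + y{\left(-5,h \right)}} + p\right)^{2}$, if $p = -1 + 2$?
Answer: $\frac{36}{25} \approx 1.44$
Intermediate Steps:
$h = -5$
$p = 1$
$\left(\frac{1}{6 + y{\left(-5,h \right)}} + p\right)^{2} = \left(\frac{1}{6 - 1} + 1\right)^{2} = \left(\frac{1}{5} + 1\right)^{2} = \left(\frac{6}{5}\right)^{2} = \frac{36}{25}$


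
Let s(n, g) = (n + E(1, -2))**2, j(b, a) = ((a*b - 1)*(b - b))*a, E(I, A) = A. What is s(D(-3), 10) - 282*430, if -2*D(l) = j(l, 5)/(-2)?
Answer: -121256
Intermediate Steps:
j(b, a) = 0 (j(b, a) = ((-1 + a*b)*0)*a = 0*a = 0)
D(l) = 0 (D(l) = -0/(-2) = -0*(-1)/2 = -1/2*0 = 0)
s(n, g) = (-2 + n)**2 (s(n, g) = (n - 2)**2 = (-2 + n)**2)
s(D(-3), 10) - 282*430 = (-2 + 0)**2 - 282*430 = (-2)**2 - 121260 = 4 - 121260 = -121256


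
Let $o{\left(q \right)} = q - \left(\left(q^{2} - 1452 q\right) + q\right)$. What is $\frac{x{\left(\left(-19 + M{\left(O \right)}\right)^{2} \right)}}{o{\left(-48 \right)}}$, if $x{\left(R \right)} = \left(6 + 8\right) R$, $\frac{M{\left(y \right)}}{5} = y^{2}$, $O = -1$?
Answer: $- \frac{343}{9000} \approx -0.038111$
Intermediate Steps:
$M{\left(y \right)} = 5 y^{2}$
$x{\left(R \right)} = 14 R$
$o{\left(q \right)} = - q^{2} + 1452 q$ ($o{\left(q \right)} = q - \left(q^{2} - 1451 q\right) = - q^{2} + 1452 q$)
$\frac{x{\left(\left(-19 + M{\left(O \right)}\right)^{2} \right)}}{o{\left(-48 \right)}} = \frac{14 \left(-19 + 5 \left(-1\right)^{2}\right)^{2}}{\left(-48\right) \left(1452 - -48\right)} = \frac{14 \left(-19 + 5 \cdot 1\right)^{2}}{\left(-48\right) \left(1452 + 48\right)} = \frac{14 \left(-19 + 5\right)^{2}}{\left(-48\right) 1500} = \frac{14 \left(-14\right)^{2}}{-72000} = 14 \cdot 196 \left(- \frac{1}{72000}\right) = 2744 \left(- \frac{1}{72000}\right) = - \frac{343}{9000}$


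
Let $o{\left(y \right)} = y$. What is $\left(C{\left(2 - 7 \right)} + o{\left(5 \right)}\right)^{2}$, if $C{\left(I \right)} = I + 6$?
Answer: $36$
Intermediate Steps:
$C{\left(I \right)} = 6 + I$
$\left(C{\left(2 - 7 \right)} + o{\left(5 \right)}\right)^{2} = \left(\left(6 + \left(2 - 7\right)\right) + 5\right)^{2} = \left(\left(6 - 5\right) + 5\right)^{2} = \left(1 + 5\right)^{2} = 6^{2} = 36$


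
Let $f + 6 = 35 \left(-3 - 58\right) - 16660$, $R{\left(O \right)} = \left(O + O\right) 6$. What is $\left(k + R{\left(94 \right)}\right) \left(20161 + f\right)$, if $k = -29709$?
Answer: $-38870160$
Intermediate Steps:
$R{\left(O \right)} = 12 O$ ($R{\left(O \right)} = 2 O 6 = 12 O$)
$f = -18801$ ($f = -6 + \left(35 \left(-3 - 58\right) - 16660\right) = -6 + \left(35 \left(-61\right) - 16660\right) = -6 - 18795 = -18801$)
$\left(k + R{\left(94 \right)}\right) \left(20161 + f\right) = \left(-29709 + 12 \cdot 94\right) \left(20161 - 18801\right) = \left(-29709 + 1128\right) 1360 = \left(-28581\right) 1360 = -38870160$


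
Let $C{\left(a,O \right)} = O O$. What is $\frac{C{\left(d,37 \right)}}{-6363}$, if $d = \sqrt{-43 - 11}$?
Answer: $- \frac{1369}{6363} \approx -0.21515$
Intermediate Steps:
$d = 3 i \sqrt{6}$ ($d = \sqrt{-54} = 3 i \sqrt{6} \approx 7.3485 i$)
$C{\left(a,O \right)} = O^{2}$
$\frac{C{\left(d,37 \right)}}{-6363} = \frac{37^{2}}{-6363} = 1369 \left(- \frac{1}{6363}\right) = - \frac{1369}{6363}$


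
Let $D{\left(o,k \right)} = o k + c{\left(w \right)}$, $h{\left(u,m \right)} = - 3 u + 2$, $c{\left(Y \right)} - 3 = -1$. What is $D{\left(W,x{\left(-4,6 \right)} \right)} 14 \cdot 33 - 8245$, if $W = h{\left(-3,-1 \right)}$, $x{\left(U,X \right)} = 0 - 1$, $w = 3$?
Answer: $-12403$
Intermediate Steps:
$c{\left(Y \right)} = 2$ ($c{\left(Y \right)} = 3 - 1 = 2$)
$h{\left(u,m \right)} = 2 - 3 u$
$x{\left(U,X \right)} = -1$
$W = 11$ ($W = 2 - -9 = 2 + 9 = 11$)
$D{\left(o,k \right)} = 2 + k o$ ($D{\left(o,k \right)} = o k + 2 = k o + 2 = 2 + k o$)
$D{\left(W,x{\left(-4,6 \right)} \right)} 14 \cdot 33 - 8245 = \left(2 - 11\right) 14 \cdot 33 - 8245 = \left(-9\right) 14 \cdot 33 - 8245 = \left(-126\right) 33 - 8245 = -4158 - 8245 = -12403$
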